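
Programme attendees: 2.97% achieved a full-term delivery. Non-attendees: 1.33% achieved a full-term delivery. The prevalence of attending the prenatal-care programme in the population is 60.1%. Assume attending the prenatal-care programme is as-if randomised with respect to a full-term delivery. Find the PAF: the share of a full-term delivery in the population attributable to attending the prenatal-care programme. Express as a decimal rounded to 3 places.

p₁ = 0.0297, p₀ = 0.0133.
Overall risk P(Y=1) = π·p₁ + (1−π)·p₀ = 0.601×0.0297 + 0.399×0.0133 = 0.023156.
Under exogeneity, PAF = [P(Y=1) − p₀] / P(Y=1).
PAF = (0.023156 − 0.0133) / 0.023156 ≈ 0.4256

PAF ≈ 0.426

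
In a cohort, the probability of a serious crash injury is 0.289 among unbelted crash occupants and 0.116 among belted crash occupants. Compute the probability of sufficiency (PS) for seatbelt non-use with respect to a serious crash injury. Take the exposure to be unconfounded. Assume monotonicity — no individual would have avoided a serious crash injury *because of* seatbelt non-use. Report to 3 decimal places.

Let p₁ = 0.289, p₀ = 0.116.
Under exogeneity and monotonicity, PS = (p₁ − p₀) / (1 − p₀).
PS = (0.289 − 0.116) / (1 − 0.116) = 0.173 / 0.884 ≈ 0.1957

PS ≈ 0.196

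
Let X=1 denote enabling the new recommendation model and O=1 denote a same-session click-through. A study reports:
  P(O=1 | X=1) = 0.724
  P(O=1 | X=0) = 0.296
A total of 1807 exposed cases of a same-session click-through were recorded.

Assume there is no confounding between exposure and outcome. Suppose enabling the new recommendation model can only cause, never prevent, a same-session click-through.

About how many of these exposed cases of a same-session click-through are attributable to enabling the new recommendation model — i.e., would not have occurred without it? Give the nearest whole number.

about 1068 cases

Let p₁ = 0.724, p₀ = 0.296.
PN = (p₁ − p₀)/p₁ = (0.724 − 0.296) / 0.724 ≈ 0.59116.
Attributable cases ≈ PN × (exposed cases) = 0.59116 × 1807 ≈ 1068.23.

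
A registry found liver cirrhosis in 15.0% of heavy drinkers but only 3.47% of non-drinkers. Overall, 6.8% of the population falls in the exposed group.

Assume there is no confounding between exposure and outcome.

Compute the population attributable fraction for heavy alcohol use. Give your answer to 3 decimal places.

PAF ≈ 0.184

p₁ = 0.15, p₀ = 0.0347.
Overall risk P(Y=1) = π·p₁ + (1−π)·p₀ = 0.068×0.15 + 0.932×0.0347 = 0.04254.
Under exogeneity, PAF = [P(Y=1) − p₀] / P(Y=1).
PAF = (0.04254 − 0.0347) / 0.04254 ≈ 0.1843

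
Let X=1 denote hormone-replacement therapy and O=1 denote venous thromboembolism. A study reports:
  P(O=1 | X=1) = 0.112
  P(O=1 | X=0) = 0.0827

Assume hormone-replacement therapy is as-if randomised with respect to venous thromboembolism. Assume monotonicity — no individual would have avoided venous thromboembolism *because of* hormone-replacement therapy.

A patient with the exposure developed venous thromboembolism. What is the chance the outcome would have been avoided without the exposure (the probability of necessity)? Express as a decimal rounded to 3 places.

PN ≈ 0.262

Let p₁ = 0.112, p₀ = 0.0827.
Under exogeneity and monotonicity, PN = (p₁ − p₀) / p₁.
PN = (0.112 − 0.0827) / 0.112 = 0.0293 / 0.112 ≈ 0.2616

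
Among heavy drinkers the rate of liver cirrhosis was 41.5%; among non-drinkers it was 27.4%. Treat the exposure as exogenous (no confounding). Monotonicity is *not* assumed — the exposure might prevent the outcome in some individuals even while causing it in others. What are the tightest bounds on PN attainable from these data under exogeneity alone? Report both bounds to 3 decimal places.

0.340 ≤ PN ≤ 1.000

p₁ = 0.415, p₀ = 0.274.
Under exogeneity alone the bounds on PN are max{0,(p₁−p₀)/p₁} ≤ PN ≤ min{1,(1−p₀)/p₁}.
  lower = (p₁ − p₀)/p₁ = 0.141 / 0.415 ≈ 0.3398
  upper = min{1, (1 − p₀)/p₁} = 0.726 / 0.415 ≈ 1.7494 → capped at 1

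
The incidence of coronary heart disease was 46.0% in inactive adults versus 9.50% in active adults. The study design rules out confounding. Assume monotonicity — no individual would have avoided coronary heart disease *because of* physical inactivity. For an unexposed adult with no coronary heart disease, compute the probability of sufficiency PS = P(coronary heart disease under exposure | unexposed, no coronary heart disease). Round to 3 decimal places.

PS ≈ 0.403

p₁ = 0.46, p₀ = 0.095.
Under exogeneity and monotonicity, PS = (p₁ − p₀) / (1 − p₀).
PS = (0.46 − 0.095) / (1 − 0.095) = 0.365 / 0.905 ≈ 0.4033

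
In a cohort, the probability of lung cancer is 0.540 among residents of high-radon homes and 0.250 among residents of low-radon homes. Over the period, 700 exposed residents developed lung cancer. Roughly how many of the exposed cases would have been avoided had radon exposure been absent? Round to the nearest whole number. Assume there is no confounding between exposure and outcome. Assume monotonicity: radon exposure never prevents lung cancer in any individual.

Let p₁ = 0.54, p₀ = 0.25.
PN = (p₁ − p₀)/p₁ = (0.54 − 0.25) / 0.54 ≈ 0.53704.
Attributable cases ≈ PN × (exposed cases) = 0.53704 × 700 ≈ 375.93.

about 376 cases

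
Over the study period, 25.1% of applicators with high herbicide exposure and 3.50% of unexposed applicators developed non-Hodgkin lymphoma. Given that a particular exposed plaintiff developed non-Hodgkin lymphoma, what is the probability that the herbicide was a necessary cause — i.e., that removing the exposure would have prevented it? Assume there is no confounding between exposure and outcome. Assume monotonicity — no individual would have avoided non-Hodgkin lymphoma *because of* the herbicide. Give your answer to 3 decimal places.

p₁ = 0.251, p₀ = 0.035.
Under exogeneity and monotonicity, PN = (p₁ − p₀) / p₁.
PN = (0.251 − 0.035) / 0.251 = 0.216 / 0.251 ≈ 0.8606

PN ≈ 0.861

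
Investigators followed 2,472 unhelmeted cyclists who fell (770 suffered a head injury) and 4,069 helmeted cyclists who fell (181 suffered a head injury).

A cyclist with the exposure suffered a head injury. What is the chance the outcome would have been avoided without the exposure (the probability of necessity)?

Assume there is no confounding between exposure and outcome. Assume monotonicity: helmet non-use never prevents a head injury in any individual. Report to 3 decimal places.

p₁ = P(outcome | exposed) = 770/2472 = 0.31149
p₀ = P(outcome | unexposed) = 181/4069 = 0.044483
Under exogeneity and monotonicity, PN = (p₁ − p₀) / p₁.
PN = (0.31149 − 0.044483) / 0.31149 = 0.26701 / 0.31149 ≈ 0.8572

PN ≈ 0.857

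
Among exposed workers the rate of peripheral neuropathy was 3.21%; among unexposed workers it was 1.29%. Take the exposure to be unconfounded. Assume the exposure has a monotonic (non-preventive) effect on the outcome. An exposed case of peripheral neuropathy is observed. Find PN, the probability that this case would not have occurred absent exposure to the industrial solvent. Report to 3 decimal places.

PN ≈ 0.598

p₁ = 0.0321, p₀ = 0.0129.
Under exogeneity and monotonicity, PN = (p₁ − p₀) / p₁.
PN = (0.0321 − 0.0129) / 0.0321 = 0.0192 / 0.0321 ≈ 0.5981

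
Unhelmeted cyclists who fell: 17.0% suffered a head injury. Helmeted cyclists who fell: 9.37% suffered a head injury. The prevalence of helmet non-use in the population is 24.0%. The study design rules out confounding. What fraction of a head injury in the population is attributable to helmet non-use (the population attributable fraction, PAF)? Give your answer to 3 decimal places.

PAF ≈ 0.163

p₁ = 0.17, p₀ = 0.0937.
Overall risk P(Y=1) = π·p₁ + (1−π)·p₀ = 0.24×0.17 + 0.76×0.0937 = 0.11201.
Under exogeneity, PAF = [P(Y=1) − p₀] / P(Y=1).
PAF = (0.11201 − 0.0937) / 0.11201 ≈ 0.1635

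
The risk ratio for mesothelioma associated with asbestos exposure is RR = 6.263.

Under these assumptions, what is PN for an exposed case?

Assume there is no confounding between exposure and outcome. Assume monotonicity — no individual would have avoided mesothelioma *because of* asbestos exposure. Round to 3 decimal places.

Under exogeneity and monotonicity, PN = (RR − 1) / RR = 1 − 1/RR.
PN = (6.263 − 1) / 6.263 = 5.263 / 6.263 ≈ 0.8403

PN ≈ 0.840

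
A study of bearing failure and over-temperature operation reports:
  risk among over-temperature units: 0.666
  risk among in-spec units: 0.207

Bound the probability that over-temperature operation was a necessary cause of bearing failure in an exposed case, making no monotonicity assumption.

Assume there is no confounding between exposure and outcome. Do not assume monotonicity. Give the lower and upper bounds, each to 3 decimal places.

0.689 ≤ PN ≤ 1.000

Let p₁ = 0.666, p₀ = 0.207.
Under exogeneity alone the bounds on PN are max{0,(p₁−p₀)/p₁} ≤ PN ≤ min{1,(1−p₀)/p₁}.
  lower = (p₁ − p₀)/p₁ = 0.459 / 0.666 ≈ 0.6892
  upper = min{1, (1 − p₀)/p₁} = 0.793 / 0.666 ≈ 1.1907 → capped at 1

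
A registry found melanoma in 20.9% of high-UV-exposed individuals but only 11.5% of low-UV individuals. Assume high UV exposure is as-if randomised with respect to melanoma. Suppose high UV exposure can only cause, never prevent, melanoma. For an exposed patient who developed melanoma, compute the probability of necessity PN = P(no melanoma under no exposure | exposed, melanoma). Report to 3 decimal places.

p₁ = 0.209, p₀ = 0.115.
Under exogeneity and monotonicity, PN = (p₁ − p₀) / p₁.
PN = (0.209 − 0.115) / 0.209 = 0.094 / 0.209 ≈ 0.4498

PN ≈ 0.450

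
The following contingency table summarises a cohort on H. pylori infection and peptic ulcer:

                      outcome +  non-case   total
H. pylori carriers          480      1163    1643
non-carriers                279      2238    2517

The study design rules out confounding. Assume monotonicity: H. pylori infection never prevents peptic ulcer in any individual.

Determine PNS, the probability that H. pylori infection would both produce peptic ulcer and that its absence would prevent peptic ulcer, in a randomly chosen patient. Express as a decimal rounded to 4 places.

PNS ≈ 0.1813

p₁ = P(outcome | exposed) = 480/1643 = 0.29215
p₀ = P(outcome | unexposed) = 279/2517 = 0.11085
Under exogeneity and monotonicity, PNS = p₁ − p₀.
PNS = 0.29215 − 0.11085 = 0.1813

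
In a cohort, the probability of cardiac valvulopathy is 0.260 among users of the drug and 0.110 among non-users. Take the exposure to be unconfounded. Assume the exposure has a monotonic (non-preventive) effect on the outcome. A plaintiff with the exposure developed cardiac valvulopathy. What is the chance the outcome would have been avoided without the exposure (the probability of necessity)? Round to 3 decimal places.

Let p₁ = 0.26, p₀ = 0.11.
Under exogeneity and monotonicity, PN = (p₁ − p₀) / p₁.
PN = (0.26 − 0.11) / 0.26 = 0.15 / 0.26 ≈ 0.5769

PN ≈ 0.577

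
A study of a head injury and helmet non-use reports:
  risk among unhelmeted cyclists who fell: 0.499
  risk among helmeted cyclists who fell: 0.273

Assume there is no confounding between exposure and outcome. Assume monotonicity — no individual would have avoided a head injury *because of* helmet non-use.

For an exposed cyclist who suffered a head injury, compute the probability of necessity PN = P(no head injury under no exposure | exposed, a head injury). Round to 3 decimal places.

PN ≈ 0.453

Let p₁ = 0.499, p₀ = 0.273.
Under exogeneity and monotonicity, PN = (p₁ − p₀) / p₁.
PN = (0.499 − 0.273) / 0.499 = 0.226 / 0.499 ≈ 0.4529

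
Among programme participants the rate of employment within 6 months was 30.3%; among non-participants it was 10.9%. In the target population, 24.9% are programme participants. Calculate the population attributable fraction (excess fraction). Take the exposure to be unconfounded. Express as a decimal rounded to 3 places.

p₁ = 0.303, p₀ = 0.109.
Overall risk P(Y=1) = π·p₁ + (1−π)·p₀ = 0.249×0.303 + 0.751×0.109 = 0.15731.
Under exogeneity, PAF = [P(Y=1) − p₀] / P(Y=1).
PAF = (0.15731 − 0.109) / 0.15731 ≈ 0.3071

PAF ≈ 0.307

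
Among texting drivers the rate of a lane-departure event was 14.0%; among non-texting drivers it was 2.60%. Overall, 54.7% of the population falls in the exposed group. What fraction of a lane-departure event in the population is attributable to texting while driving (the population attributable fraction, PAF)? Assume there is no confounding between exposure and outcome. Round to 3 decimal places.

p₁ = 0.14, p₀ = 0.026.
Overall risk P(Y=1) = π·p₁ + (1−π)·p₀ = 0.547×0.14 + 0.453×0.026 = 0.088358.
Under exogeneity, PAF = [P(Y=1) − p₀] / P(Y=1).
PAF = (0.088358 − 0.026) / 0.088358 ≈ 0.7057

PAF ≈ 0.706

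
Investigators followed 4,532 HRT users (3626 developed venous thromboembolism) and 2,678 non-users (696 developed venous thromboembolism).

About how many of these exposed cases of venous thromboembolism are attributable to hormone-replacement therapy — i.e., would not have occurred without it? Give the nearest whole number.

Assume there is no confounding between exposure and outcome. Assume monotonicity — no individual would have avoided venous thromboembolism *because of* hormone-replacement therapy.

about 2448 cases

p₁ = P(outcome | exposed) = 3626/4532 = 0.80009
p₀ = P(outcome | unexposed) = 696/2678 = 0.2599
PN = (p₁ − p₀)/p₁ = (0.80009 − 0.2599) / 0.80009 ≈ 0.67517.
Attributable cases ≈ PN × (exposed cases) = 0.67517 × 3626 ≈ 2448.15.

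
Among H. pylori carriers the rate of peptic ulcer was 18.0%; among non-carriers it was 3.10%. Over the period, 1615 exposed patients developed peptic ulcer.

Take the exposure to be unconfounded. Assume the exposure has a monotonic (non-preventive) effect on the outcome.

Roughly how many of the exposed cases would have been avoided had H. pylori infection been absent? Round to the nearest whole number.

p₁ = 0.18, p₀ = 0.031.
PN = (p₁ − p₀)/p₁ = (0.18 − 0.031) / 0.18 ≈ 0.82778.
Attributable cases ≈ PN × (exposed cases) = 0.82778 × 1615 ≈ 1336.86.

about 1337 cases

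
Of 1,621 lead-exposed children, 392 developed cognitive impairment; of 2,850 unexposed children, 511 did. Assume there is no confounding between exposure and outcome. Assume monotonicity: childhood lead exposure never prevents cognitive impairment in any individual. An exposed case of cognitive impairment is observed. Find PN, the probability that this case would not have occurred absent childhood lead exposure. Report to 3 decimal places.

p₁ = P(outcome | exposed) = 392/1621 = 0.24183
p₀ = P(outcome | unexposed) = 511/2850 = 0.1793
Under exogeneity and monotonicity, PN = (p₁ − p₀) / p₁.
PN = (0.24183 − 0.1793) / 0.24183 = 0.062528 / 0.24183 ≈ 0.2586

PN ≈ 0.259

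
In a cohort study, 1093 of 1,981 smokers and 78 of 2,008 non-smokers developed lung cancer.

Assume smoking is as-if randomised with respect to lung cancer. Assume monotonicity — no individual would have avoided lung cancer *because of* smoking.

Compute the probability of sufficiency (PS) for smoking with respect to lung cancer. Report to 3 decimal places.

PS ≈ 0.534

p₁ = P(outcome | exposed) = 1093/1981 = 0.55174
p₀ = P(outcome | unexposed) = 78/2008 = 0.038845
Under exogeneity and monotonicity, PS = (p₁ − p₀) / (1 − p₀).
PS = (0.55174 − 0.038845) / (1 − 0.038845) = 0.5129 / 0.96116 ≈ 0.5336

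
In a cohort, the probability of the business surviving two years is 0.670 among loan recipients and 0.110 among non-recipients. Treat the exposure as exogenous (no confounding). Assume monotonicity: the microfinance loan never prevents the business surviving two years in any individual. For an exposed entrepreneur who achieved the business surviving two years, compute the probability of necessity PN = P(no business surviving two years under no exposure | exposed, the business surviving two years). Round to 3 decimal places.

Let p₁ = 0.67, p₀ = 0.11.
Under exogeneity and monotonicity, PN = (p₁ − p₀) / p₁.
PN = (0.67 − 0.11) / 0.67 = 0.56 / 0.67 ≈ 0.8358

PN ≈ 0.836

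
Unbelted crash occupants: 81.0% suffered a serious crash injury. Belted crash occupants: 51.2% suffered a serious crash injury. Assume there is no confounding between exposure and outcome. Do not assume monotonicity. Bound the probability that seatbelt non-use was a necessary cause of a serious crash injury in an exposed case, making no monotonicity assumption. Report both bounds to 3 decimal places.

p₁ = 0.81, p₀ = 0.512.
Under exogeneity alone the bounds on PN are max{0,(p₁−p₀)/p₁} ≤ PN ≤ min{1,(1−p₀)/p₁}.
  lower = (p₁ − p₀)/p₁ = 0.298 / 0.81 ≈ 0.3679
  upper = min{1, (1 − p₀)/p₁} = 0.488 / 0.81 ≈ 0.6025

0.368 ≤ PN ≤ 0.602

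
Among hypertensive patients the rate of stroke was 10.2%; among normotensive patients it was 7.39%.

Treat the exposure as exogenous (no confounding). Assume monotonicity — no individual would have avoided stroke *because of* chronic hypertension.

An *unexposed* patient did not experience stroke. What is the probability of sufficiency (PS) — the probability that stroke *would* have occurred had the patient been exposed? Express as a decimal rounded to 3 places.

PS ≈ 0.030

p₁ = 0.102, p₀ = 0.0739.
Under exogeneity and monotonicity, PS = (p₁ − p₀) / (1 − p₀).
PS = (0.102 − 0.0739) / (1 − 0.0739) = 0.0281 / 0.9261 ≈ 0.0303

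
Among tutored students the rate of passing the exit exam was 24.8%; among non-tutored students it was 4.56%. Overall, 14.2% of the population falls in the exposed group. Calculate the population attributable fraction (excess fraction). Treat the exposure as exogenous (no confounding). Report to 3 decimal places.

PAF ≈ 0.387

p₁ = 0.248, p₀ = 0.0456.
Overall risk P(Y=1) = π·p₁ + (1−π)·p₀ = 0.142×0.248 + 0.858×0.0456 = 0.074341.
Under exogeneity, PAF = [P(Y=1) − p₀] / P(Y=1).
PAF = (0.074341 − 0.0456) / 0.074341 ≈ 0.3866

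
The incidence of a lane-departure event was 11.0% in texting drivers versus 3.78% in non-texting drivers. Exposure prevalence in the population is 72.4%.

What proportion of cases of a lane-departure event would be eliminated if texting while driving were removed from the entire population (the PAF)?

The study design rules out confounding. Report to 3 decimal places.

p₁ = 0.11, p₀ = 0.0378.
Overall risk P(Y=1) = π·p₁ + (1−π)·p₀ = 0.724×0.11 + 0.276×0.0378 = 0.090073.
Under exogeneity, PAF = [P(Y=1) − p₀] / P(Y=1).
PAF = (0.090073 − 0.0378) / 0.090073 ≈ 0.5803

PAF ≈ 0.580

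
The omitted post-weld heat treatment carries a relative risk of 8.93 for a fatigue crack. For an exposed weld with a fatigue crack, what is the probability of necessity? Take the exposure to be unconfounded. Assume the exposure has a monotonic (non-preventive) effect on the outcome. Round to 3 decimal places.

PN ≈ 0.888

Under exogeneity and monotonicity, PN = (RR − 1) / RR = 1 − 1/RR.
PN = (8.93 − 1) / 8.93 = 7.93 / 8.93 ≈ 0.8880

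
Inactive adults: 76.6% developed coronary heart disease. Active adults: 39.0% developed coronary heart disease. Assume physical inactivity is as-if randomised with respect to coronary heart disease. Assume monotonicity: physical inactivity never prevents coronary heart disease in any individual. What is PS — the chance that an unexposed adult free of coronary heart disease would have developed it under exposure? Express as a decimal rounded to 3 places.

p₁ = 0.766, p₀ = 0.39.
Under exogeneity and monotonicity, PS = (p₁ − p₀) / (1 − p₀).
PS = (0.766 − 0.39) / (1 − 0.39) = 0.376 / 0.61 ≈ 0.6164

PS ≈ 0.616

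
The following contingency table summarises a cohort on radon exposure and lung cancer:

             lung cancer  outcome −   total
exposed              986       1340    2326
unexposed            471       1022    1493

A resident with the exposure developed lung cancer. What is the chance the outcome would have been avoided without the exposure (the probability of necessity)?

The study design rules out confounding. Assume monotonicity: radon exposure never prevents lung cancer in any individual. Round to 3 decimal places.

PN ≈ 0.256

p₁ = P(outcome | exposed) = 986/2326 = 0.4239
p₀ = P(outcome | unexposed) = 471/1493 = 0.31547
Under exogeneity and monotonicity, PN = (p₁ − p₀)/p₁.
PN = (0.4239 − 0.31547) / 0.4239 ≈ 0.2558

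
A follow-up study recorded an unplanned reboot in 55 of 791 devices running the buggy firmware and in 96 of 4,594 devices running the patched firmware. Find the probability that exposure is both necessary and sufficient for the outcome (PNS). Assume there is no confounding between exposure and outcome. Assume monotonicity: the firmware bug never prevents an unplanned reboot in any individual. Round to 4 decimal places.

PNS ≈ 0.0486

p₁ = P(outcome | exposed) = 55/791 = 0.069532
p₀ = P(outcome | unexposed) = 96/4594 = 0.020897
Under exogeneity and monotonicity, PNS = p₁ − p₀.
PNS = 0.069532 − 0.020897 = 0.048635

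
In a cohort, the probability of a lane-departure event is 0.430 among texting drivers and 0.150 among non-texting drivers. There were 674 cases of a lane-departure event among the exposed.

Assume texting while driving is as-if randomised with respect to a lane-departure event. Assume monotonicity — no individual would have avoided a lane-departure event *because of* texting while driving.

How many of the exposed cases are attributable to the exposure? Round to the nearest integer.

about 439 cases

Let p₁ = 0.43, p₀ = 0.15.
PN = (p₁ − p₀)/p₁ = (0.43 − 0.15) / 0.43 ≈ 0.65116.
Attributable cases ≈ PN × (exposed cases) = 0.65116 × 674 ≈ 438.88.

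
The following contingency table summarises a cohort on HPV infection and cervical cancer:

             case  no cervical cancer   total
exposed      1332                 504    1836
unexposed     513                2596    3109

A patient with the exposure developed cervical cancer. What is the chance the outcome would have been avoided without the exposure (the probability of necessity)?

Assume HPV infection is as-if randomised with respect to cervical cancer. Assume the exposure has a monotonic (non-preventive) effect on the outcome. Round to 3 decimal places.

p₁ = P(outcome | exposed) = 1332/1836 = 0.72549
p₀ = P(outcome | unexposed) = 513/3109 = 0.165
Under exogeneity and monotonicity, PN = (p₁ − p₀)/p₁.
PN = (0.72549 − 0.165) / 0.72549 ≈ 0.7726

PN ≈ 0.773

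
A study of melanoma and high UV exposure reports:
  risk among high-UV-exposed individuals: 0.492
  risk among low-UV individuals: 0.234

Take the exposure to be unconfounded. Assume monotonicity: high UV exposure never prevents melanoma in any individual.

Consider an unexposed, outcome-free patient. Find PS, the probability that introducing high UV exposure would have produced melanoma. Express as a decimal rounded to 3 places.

Let p₁ = 0.492, p₀ = 0.234.
Under exogeneity and monotonicity, PS = (p₁ − p₀) / (1 − p₀).
PS = (0.492 − 0.234) / (1 − 0.234) = 0.258 / 0.766 ≈ 0.3368

PS ≈ 0.337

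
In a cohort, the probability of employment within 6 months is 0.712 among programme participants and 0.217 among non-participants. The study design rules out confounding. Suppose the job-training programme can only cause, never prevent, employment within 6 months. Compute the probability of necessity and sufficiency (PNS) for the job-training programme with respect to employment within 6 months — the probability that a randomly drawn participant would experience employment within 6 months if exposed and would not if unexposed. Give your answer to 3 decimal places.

Let p₁ = 0.712, p₀ = 0.217.
Under exogeneity and monotonicity, PNS = p₁ − p₀.
PNS = 0.712 − 0.217 = 0.495

PNS ≈ 0.495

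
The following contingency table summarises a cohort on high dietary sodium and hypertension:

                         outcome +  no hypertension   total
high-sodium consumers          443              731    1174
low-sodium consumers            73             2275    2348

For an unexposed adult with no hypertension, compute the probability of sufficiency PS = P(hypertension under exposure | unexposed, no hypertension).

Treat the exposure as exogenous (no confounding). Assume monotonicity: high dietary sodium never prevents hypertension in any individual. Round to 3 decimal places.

p₁ = P(outcome | exposed) = 443/1174 = 0.37734
p₀ = P(outcome | unexposed) = 73/2348 = 0.03109
Under exogeneity and monotonicity, PS = (p₁ − p₀) / (1 − p₀).
PS = (0.37734 − 0.03109) / (1 − 0.03109) = 0.34625 / 0.96891 ≈ 0.3574

PS ≈ 0.357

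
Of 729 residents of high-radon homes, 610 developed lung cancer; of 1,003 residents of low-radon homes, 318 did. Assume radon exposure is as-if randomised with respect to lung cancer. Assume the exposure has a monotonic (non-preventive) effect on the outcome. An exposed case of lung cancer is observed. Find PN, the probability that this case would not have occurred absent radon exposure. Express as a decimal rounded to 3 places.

PN ≈ 0.621

p₁ = P(outcome | exposed) = 610/729 = 0.83676
p₀ = P(outcome | unexposed) = 318/1003 = 0.31705
Under exogeneity and monotonicity, PN = (p₁ − p₀) / p₁.
PN = (0.83676 − 0.31705) / 0.83676 = 0.51971 / 0.83676 ≈ 0.6211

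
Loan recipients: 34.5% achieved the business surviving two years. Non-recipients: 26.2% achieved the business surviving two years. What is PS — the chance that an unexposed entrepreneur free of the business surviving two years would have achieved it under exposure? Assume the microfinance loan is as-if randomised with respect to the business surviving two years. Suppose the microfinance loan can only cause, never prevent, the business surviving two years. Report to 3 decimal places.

PS ≈ 0.112

p₁ = 0.345, p₀ = 0.262.
Under exogeneity and monotonicity, PS = (p₁ − p₀) / (1 − p₀).
PS = (0.345 − 0.262) / (1 − 0.262) = 0.083 / 0.738 ≈ 0.1125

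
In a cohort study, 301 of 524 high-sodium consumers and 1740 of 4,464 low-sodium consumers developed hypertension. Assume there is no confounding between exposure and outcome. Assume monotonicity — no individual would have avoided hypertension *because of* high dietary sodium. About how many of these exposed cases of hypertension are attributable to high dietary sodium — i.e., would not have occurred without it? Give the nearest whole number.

p₁ = P(outcome | exposed) = 301/524 = 0.57443
p₀ = P(outcome | unexposed) = 1740/4464 = 0.38978
PN = (p₁ − p₀)/p₁ = (0.57443 − 0.38978) / 0.57443 ≈ 0.32144.
Attributable cases ≈ PN × (exposed cases) = 0.32144 × 301 ≈ 96.75.

about 97 cases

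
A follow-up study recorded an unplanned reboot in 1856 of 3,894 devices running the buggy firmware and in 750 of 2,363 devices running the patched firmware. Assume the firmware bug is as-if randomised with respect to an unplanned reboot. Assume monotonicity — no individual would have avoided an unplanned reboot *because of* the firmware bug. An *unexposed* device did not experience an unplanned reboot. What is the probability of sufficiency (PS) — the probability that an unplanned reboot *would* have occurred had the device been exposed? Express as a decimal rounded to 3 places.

PS ≈ 0.233

p₁ = P(outcome | exposed) = 1856/3894 = 0.47663
p₀ = P(outcome | unexposed) = 750/2363 = 0.31739
Under exogeneity and monotonicity, PS = (p₁ − p₀) / (1 − p₀).
PS = (0.47663 − 0.31739) / (1 − 0.31739) = 0.15924 / 0.68261 ≈ 0.2333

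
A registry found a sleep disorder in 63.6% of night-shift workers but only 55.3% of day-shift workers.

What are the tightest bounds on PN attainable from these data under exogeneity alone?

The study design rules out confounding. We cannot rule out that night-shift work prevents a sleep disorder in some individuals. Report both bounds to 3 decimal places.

p₁ = 0.636, p₀ = 0.553.
Under exogeneity alone the bounds on PN are max{0,(p₁−p₀)/p₁} ≤ PN ≤ min{1,(1−p₀)/p₁}.
  lower = (p₁ − p₀)/p₁ = 0.083 / 0.636 ≈ 0.1305
  upper = min{1, (1 − p₀)/p₁} = 0.447 / 0.636 ≈ 0.7028

0.131 ≤ PN ≤ 0.703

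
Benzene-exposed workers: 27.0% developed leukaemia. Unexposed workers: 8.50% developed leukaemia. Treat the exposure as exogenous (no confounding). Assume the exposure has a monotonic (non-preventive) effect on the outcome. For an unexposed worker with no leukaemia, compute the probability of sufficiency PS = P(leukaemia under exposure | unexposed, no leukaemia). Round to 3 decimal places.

PS ≈ 0.202

p₁ = 0.27, p₀ = 0.085.
Under exogeneity and monotonicity, PS = (p₁ − p₀) / (1 − p₀).
PS = (0.27 − 0.085) / (1 − 0.085) = 0.185 / 0.915 ≈ 0.2022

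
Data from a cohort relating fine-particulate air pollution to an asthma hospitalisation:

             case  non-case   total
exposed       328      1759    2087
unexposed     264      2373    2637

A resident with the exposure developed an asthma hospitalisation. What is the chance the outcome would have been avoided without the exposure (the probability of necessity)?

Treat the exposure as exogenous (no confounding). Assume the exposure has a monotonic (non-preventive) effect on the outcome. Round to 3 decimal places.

PN ≈ 0.363

p₁ = P(outcome | exposed) = 328/2087 = 0.15716
p₀ = P(outcome | unexposed) = 264/2637 = 0.10011
Under exogeneity and monotonicity, PN = (p₁ − p₀) / p₁.
PN = (0.15716 − 0.10011) / 0.15716 = 0.05705 / 0.15716 ≈ 0.3630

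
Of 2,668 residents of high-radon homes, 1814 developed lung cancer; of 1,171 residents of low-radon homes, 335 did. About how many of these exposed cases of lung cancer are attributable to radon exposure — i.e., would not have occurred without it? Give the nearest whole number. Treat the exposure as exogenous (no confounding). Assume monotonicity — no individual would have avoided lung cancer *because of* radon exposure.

p₁ = P(outcome | exposed) = 1814/2668 = 0.67991
p₀ = P(outcome | unexposed) = 335/1171 = 0.28608
PN = (p₁ − p₀)/p₁ = (0.67991 − 0.28608) / 0.67991 ≈ 0.57924.
Attributable cases ≈ PN × (exposed cases) = 0.57924 × 1814 ≈ 1050.74.

about 1051 cases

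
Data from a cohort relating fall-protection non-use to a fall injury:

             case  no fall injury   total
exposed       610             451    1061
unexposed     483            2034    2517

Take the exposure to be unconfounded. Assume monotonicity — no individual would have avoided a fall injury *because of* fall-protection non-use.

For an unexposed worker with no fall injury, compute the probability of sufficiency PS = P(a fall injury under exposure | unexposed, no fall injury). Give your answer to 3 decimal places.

p₁ = P(outcome | exposed) = 610/1061 = 0.57493
p₀ = P(outcome | unexposed) = 483/2517 = 0.1919
Under exogeneity and monotonicity, PS = (p₁ − p₀)/(1 − p₀).
PS = (0.57493 − 0.1919) / 0.8081 ≈ 0.4740

PS ≈ 0.474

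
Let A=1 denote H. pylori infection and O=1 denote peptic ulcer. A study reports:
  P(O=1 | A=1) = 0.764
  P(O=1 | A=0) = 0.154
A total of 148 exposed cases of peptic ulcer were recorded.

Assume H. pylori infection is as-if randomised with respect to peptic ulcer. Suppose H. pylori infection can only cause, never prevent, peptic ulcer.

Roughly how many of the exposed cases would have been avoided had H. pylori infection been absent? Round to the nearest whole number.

Let p₁ = 0.764, p₀ = 0.154.
PN = (p₁ − p₀)/p₁ = (0.764 − 0.154) / 0.764 ≈ 0.79843.
Attributable cases ≈ PN × (exposed cases) = 0.79843 × 148 ≈ 118.17.

about 118 cases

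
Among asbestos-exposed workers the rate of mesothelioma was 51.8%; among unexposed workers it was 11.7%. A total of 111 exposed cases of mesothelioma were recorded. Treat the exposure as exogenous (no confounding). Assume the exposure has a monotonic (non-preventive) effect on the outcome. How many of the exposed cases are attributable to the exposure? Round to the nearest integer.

p₁ = 0.518, p₀ = 0.117.
PN = (p₁ − p₀)/p₁ = (0.518 − 0.117) / 0.518 ≈ 0.77413.
Attributable cases ≈ PN × (exposed cases) = 0.77413 × 111 ≈ 85.93.

about 86 cases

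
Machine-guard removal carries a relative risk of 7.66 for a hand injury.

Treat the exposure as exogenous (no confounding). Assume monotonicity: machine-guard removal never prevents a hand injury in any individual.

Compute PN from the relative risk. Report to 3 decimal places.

Under exogeneity and monotonicity, PN = (RR − 1) / RR = 1 − 1/RR.
PN = (7.66 − 1) / 7.66 = 6.66 / 7.66 ≈ 0.8695

PN ≈ 0.869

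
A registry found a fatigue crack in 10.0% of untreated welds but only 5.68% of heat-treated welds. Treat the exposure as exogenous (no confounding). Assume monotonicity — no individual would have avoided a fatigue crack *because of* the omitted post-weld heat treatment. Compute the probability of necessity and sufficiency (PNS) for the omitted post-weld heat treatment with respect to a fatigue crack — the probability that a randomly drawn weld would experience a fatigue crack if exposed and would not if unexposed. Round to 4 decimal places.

p₁ = 0.1, p₀ = 0.0568.
Under exogeneity and monotonicity, PNS = p₁ − p₀.
PNS = 0.1 − 0.0568 = 0.0432

PNS ≈ 0.0432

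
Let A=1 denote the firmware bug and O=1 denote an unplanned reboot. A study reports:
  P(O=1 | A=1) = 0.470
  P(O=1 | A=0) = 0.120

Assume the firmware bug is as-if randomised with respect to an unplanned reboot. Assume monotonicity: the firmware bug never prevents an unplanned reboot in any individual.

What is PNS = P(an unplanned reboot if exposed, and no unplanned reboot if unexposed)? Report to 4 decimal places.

PNS ≈ 0.3500

Let p₁ = 0.47, p₀ = 0.12.
Under exogeneity and monotonicity, PNS = p₁ − p₀.
PNS = 0.47 − 0.12 = 0.35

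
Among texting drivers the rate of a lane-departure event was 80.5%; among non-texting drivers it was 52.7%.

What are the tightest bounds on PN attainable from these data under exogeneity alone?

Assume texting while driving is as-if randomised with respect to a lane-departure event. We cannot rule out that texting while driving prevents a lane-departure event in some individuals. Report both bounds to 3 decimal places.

p₁ = 0.805, p₀ = 0.527.
Under exogeneity alone the bounds on PN are max{0,(p₁−p₀)/p₁} ≤ PN ≤ min{1,(1−p₀)/p₁}.
  lower = (p₁ − p₀)/p₁ = 0.278 / 0.805 ≈ 0.3453
  upper = min{1, (1 − p₀)/p₁} = 0.473 / 0.805 ≈ 0.5876

0.345 ≤ PN ≤ 0.588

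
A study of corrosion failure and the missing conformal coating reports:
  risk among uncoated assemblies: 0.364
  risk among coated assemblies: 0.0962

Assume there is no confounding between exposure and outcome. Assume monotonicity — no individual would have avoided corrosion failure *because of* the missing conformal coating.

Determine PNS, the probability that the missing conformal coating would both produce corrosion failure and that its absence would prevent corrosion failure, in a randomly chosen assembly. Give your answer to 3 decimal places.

Let p₁ = 0.364, p₀ = 0.0962.
Under exogeneity and monotonicity, PNS = p₁ − p₀.
PNS = 0.364 − 0.0962 = 0.2678

PNS ≈ 0.268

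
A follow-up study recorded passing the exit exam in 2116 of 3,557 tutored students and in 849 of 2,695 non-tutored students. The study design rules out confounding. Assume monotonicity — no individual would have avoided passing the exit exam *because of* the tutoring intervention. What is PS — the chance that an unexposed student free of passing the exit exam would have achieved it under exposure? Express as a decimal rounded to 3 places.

p₁ = P(outcome | exposed) = 2116/3557 = 0.59488
p₀ = P(outcome | unexposed) = 849/2695 = 0.31503
Under exogeneity and monotonicity, PS = (p₁ − p₀) / (1 − p₀).
PS = (0.59488 − 0.31503) / (1 − 0.31503) = 0.27986 / 0.68497 ≈ 0.4086

PS ≈ 0.409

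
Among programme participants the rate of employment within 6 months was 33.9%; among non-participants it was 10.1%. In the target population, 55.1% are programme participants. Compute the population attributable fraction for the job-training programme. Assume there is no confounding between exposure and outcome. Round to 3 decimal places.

PAF ≈ 0.565

p₁ = 0.339, p₀ = 0.101.
Overall risk P(Y=1) = π·p₁ + (1−π)·p₀ = 0.551×0.339 + 0.449×0.101 = 0.23214.
Under exogeneity, PAF = [P(Y=1) − p₀] / P(Y=1).
PAF = (0.23214 − 0.101) / 0.23214 ≈ 0.5649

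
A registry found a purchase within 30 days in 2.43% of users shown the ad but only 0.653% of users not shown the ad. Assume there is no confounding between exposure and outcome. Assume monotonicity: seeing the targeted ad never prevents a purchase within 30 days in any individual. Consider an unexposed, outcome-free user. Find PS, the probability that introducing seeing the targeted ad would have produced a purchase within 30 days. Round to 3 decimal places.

PS ≈ 0.018

p₁ = 0.0243, p₀ = 0.00653.
Under exogeneity and monotonicity, PS = (p₁ − p₀) / (1 − p₀).
PS = (0.0243 − 0.00653) / (1 − 0.00653) = 0.01777 / 0.99347 ≈ 0.0179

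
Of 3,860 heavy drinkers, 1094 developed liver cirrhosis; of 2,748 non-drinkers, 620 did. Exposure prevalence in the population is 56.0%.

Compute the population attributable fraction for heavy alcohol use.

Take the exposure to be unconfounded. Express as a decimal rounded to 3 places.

p₁ = P(outcome | exposed) = 1094/3860 = 0.28342
p₀ = P(outcome | unexposed) = 620/2748 = 0.22562
Overall risk P(Y=1) = π·p₁ + (1−π)·p₀ = 0.56×0.28342 + 0.44×0.22562 = 0.25799.
Under exogeneity, PAF = [P(Y=1) − p₀] / P(Y=1).
PAF = (0.25799 − 0.22562) / 0.25799 ≈ 0.1255

PAF ≈ 0.125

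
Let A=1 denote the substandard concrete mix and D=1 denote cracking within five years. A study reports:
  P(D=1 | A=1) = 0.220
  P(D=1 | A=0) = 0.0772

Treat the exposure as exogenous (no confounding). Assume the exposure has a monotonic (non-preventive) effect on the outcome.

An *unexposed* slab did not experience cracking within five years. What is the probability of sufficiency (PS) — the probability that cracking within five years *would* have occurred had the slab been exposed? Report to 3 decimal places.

Let p₁ = 0.22, p₀ = 0.0772.
Under exogeneity and monotonicity, PS = (p₁ − p₀) / (1 − p₀).
PS = (0.22 − 0.0772) / (1 − 0.0772) = 0.1428 / 0.9228 ≈ 0.1547

PS ≈ 0.155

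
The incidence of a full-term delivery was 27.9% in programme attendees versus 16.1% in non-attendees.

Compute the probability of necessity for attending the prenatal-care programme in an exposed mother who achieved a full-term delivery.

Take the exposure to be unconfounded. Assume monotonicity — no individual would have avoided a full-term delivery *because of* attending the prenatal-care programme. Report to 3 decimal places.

p₁ = 0.279, p₀ = 0.161.
Under exogeneity and monotonicity, PN = (p₁ − p₀) / p₁.
PN = (0.279 − 0.161) / 0.279 = 0.118 / 0.279 ≈ 0.4229

PN ≈ 0.423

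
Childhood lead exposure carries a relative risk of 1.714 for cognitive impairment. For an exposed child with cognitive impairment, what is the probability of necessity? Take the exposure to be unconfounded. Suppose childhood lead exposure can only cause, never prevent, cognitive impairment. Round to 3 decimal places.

Under exogeneity and monotonicity, PN = (RR − 1) / RR = 1 − 1/RR.
PN = (1.714 − 1) / 1.714 = 0.714 / 1.714 ≈ 0.4166

PN ≈ 0.417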